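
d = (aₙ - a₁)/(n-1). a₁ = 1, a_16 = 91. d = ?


d = (aₙ - a₁)/(n-1)
= (91 - 1)/(16-1)
= 90/15 = 6

d = 6


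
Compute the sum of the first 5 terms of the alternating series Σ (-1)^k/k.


S = -1 + 1/2 - 1/3 + 1/4 - 1/5
= -0.7833
(Full series converges to -ln(2) ≈ -0.6931)

S_5 = -0.7833


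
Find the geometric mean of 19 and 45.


GM = √(19×45) = √855 = 29.2404

GM = 29.2404


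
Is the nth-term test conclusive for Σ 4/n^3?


lim(n→∞) 4/n^3 = 0
lim aₙ = 0 → nth-term test is INCONCLUSIVE
(Need other tests; this is actually a convergent p-series with p=3 > 1)

Inconclusive (lim aₙ = 0; need another test)


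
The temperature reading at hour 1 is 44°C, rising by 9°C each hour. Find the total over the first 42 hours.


aₙ = 44 + (42-1)×9 = 413
Sₙ = n(a₁+aₙ)/2 = 42×(44+413)/2
= 42×457/2 = 9597

S_42 = 9597


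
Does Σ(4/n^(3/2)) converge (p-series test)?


p-series test: Σ c/n^p converges if p > 1, diverges if p ≤ 1 (constant c > 0 doesn't affect convergence).
p = 3/2
3/2 > 1 → CONVERGES

Converges (p = 3/2 > 1)


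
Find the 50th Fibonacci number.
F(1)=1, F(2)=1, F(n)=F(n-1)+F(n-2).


Fibonacci sequence: 1, 1, 2, 3, 5, 8, 13, 21, 34, 55, 89, ...
F(50) = 12586269025

F(50) = 12586269025


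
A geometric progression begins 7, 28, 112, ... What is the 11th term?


aₙ = a₁·r^(n-1)
= 7×4^10
= 7×1048576
= 7340032

a_11 = 7340032


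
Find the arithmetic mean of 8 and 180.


AM = (8 + 180)/2 = 188/2 = 94

AM = 94


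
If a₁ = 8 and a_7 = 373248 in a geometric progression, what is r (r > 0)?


r^(n-1) = aₙ/a₁
r^6 = 373248/8 = 46656
r = 46656^(1/6)
= ±6; taking r > 0 gives r = 6

r = 6


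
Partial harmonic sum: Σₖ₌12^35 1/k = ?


Σₖ₌12^35 1/k = 1/12 + 1/13 + 1/14 + ... + 1/35
= 23246993153717/20629078984800
≈ 1.1269

Sum = 23246993153717/20629078984800 ≈ 1.1269


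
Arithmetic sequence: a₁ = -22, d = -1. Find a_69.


aₙ = a₁ + (n-1)d
= -22 + (69-1)×-1
= -22 - 68
= -90

a_69 = -90


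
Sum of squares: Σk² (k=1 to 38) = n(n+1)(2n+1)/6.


n = 38
n(n+1)(2n+1)/6 = 38×39×77/6
= 114114/6 = 19019

Σk² = 19019


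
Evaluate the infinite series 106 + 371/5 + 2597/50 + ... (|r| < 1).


S∞ = a₁/(1-r) = 106/(1 - 7/10)
= 106/(3/10)
= 1060/3

S∞ = 1060/3


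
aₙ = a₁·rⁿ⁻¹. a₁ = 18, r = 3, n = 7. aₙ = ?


aₙ = a₁·r^(n-1)
= 18×3^6
= 18×729
= 13122

a_7 = 13122


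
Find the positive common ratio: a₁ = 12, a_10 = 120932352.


r^(n-1) = aₙ/a₁
r^9 = 120932352/12 = 10077696
r = 10077696^(1/9)
= 6

r = 6


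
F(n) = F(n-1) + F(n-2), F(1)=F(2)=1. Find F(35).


Fibonacci sequence: 1, 1, 2, 3, 5, 8, 13, 21, 34, 55, 89, ...
F(35) = 9227465

F(35) = 9227465


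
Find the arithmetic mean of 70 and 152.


AM = (70 + 152)/2 = 222/2 = 111

AM = 111


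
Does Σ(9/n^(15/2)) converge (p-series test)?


p-series test: Σ c/n^p converges if p > 1, diverges if p ≤ 1 (constant c > 0 doesn't affect convergence).
p = 15/2
15/2 > 1 → CONVERGES

Converges (p = 15/2 > 1)


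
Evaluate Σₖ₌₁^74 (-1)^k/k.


S = -1 + 1/2 - 1/3 + 1/4 - 1/5 + 1/6 - 1/7 + 1/8 ± ...
= -0.6864
(Full series converges to -ln(2) ≈ -0.6931)

S_74 = -0.6864


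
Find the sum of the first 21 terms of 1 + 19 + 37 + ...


aₙ = 1 + (21-1)×18 = 361
Sₙ = n(a₁+aₙ)/2 = 21×(1+361)/2
= 21×362/2 = 3801

S_21 = 3801


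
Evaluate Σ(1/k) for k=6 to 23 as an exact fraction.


Σₖ₌6^23 1/k = 1/6 + 1/7 + 1/8 + ... + 1/23
= 2589587393/1784742960
≈ 1.451

Sum = 2589587393/1784742960 ≈ 1.451


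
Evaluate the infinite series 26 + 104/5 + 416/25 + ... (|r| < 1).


S∞ = a₁/(1-r) = 26/(1 - 4/5)
= 26/(1/5)
= 130

S∞ = 130


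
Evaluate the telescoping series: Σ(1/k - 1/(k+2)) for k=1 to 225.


Telescoping with gap 2: two head and two tail terms survive.
= (1 + 1/2) - (1/226 + 1/227)
= 3/2 - 1/226 - 1/227 = 38250/25651

Sum = 38250/25651


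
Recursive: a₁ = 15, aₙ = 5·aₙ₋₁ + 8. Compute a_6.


Computing step by step:
a_1 = 15
a_2 = 83
a_3 = 423
a_4 = 2123
a_5 = 10623
a_6 = 53123


a_6 = 53123


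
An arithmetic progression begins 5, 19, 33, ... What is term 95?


aₙ = a₁ + (n-1)d
= 5 + (95-1)×14
= 5 + 1316
= 1321

a_95 = 1321


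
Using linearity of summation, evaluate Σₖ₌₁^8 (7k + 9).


Σ(7k+9) = 7·Σk + 9·n
= 7·36 + 9·8
= 252 + 72 = 324

Σ = 324


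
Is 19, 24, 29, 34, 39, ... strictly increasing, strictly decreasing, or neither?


Differences: 5, 5, 5, 5
All differences > 0 → strictly INCREASING

Monotonically increasing


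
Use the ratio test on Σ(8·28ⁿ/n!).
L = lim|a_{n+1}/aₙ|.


aₙ = 8·28^n/n!
a_{n+1}/aₙ = 28^(n+1)/(n+1)! × n!/28^n  (constant 8 cancels)
= 28/(n+1)
L = lim(n→∞) 28/(n+1) = 0
L < 1 → series CONVERGES

Converges (ratio test: L = 0 < 1)


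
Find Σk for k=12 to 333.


Σₖ₌12^333 k = Σₖ₌₁^333 k − Σₖ₌₁^11 k
= 333·334/2 − 11·12/2
= 55611 − 66 = 55545

Σk = 55545


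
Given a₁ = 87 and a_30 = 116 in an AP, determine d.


d = (aₙ - a₁)/(n-1)
= (116 - 87)/(30-1)
= 29/29 = 1

d = 1


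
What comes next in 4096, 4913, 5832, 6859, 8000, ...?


Pattern: perfect cubes: n³
Terms: 4096, 4913, 5832, 6859, 8000
Next term = 9261

Next term = 9261


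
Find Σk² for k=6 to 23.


Σₖ₌6^23 k² = Σₖ₌₁^23 k² − Σₖ₌₁^5 k²
= 23·24·47/6 − 5·6·11/6
= 4324 − 55 = 4269

Σk² = 4269


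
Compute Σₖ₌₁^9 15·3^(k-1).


Sₙ = 15×(3^9 - 1)/(3 - 1)
= 15×(19683 - 1)/2
= 15×19682/2
= 147615

S_9 = 147615


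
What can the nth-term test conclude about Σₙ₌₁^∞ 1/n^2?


lim(n→∞) 1/n^2 = 0
lim aₙ = 0 → nth-term test is INCONCLUSIVE
(Need other tests; this is actually a convergent p-series with p=2 > 1)

Inconclusive (lim aₙ = 0; need another test)


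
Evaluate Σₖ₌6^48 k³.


Σₖ₌6^48 k³ = [48·49/2]² − [5·6/2]²
= 1382976 − 225 = 1382751

Σk³ = 1382751


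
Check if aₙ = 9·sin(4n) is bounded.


For all n, -1 ≤ sin(4n) ≤ 1, so -9 ≤ 9·sin(4n) ≤ 9
Lower bound: -9, Upper bound: 9
The sequence IS bounded

Bounded (-9 ≤ aₙ ≤ 9)


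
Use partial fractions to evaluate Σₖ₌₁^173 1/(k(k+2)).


1/(k(k+2)) = (1/2)·(1/k - 1/(k+2)) (partial fractions)
Telescoping: Σ = (1/2)·(1 + 1/2 - 1/174 - 1/175) = 22663/30450

Sum = 22663/30450


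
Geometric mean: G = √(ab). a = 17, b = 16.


GM = √(17×16) = √272 = 16.4924

GM = 16.4924


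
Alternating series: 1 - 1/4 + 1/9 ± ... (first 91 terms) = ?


S = 1 - 1/4 + 1/9 - 1/16 + 1/25 - 1/36 + 1/49 - 1/64 ± ...
= 0.8225
(Full series converges to +π²/12 ≈ +0.8225)

S_91 = 0.8225


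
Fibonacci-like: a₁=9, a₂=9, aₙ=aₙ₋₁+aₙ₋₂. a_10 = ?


Computing iteratively: 9, 9, 18, 27, 45, 72, 117, 189, 306, 495
a_10 = 495

a_10 = 495


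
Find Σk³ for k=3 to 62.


Σₖ₌3^62 k³ = [62·63/2]² − [2·3/2]²
= 3814209 − 9 = 3814200

Σk³ = 3814200


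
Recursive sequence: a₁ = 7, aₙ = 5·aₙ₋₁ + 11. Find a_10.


Computing step by step:
a_1 = 7
a_2 = 46
a_3 = 241
a_4 = 1216
a_5 = 6091
a_6 = 30466
a_7 = 152341
a_8 = 761716
a_9 = 3808591
a_10 = 19042966


a_10 = 19042966


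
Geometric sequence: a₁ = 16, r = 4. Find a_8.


aₙ = a₁·r^(n-1)
= 16×4^7
= 16×16384
= 262144

a_8 = 262144


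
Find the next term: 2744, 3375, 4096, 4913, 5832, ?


Pattern: perfect cubes: n³
Terms: 2744, 3375, 4096, 4913, 5832
Next term = 6859

Next term = 6859


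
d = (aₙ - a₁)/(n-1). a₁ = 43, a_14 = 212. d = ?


d = (aₙ - a₁)/(n-1)
= (212 - 43)/(14-1)
= 169/13 = 13

d = 13


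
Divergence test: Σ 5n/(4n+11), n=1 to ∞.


lim(n→∞) 5n/(4n+11) = 5/4 = 5/4  (divide numerator and denominator by n)
lim aₙ = 5/4 ≠ 0 → series DIVERGES

Diverges (lim aₙ = 5/4 ≠ 0)


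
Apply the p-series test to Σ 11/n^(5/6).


p-series test: Σ c/n^p converges if p > 1, diverges if p ≤ 1 (constant c > 0 doesn't affect convergence).
p = 5/6
5/6 ≤ 1 → DIVERGES

Diverges (p = 5/6 ≤ 1)


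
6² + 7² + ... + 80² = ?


Σₖ₌6^80 k² = Σₖ₌₁^80 k² − Σₖ₌₁^5 k²
= 80·81·161/6 − 5·6·11/6
= 173880 − 55 = 173825

Σk² = 173825


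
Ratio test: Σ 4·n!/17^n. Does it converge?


aₙ = 4·n!/17^n
a_{n+1}/aₙ = (n+1)!/17^(n+1) × 17^n/n!  (constant 4 cancels)
= (n+1)/17
L = lim(n→∞) (n+1)/17 = ∞
L > 1 → series DIVERGES

Diverges (ratio test: L = ∞ > 1)


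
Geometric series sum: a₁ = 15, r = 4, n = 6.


Sₙ = 15×(4^6 - 1)/(4 - 1)
= 15×(4096 - 1)/3
= 15×4095/3
= 20475

S_6 = 20475


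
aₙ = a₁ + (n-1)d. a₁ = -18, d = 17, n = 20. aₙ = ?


aₙ = a₁ + (n-1)d
= -18 + (20-1)×17
= -18 + 323
= 305

a_20 = 305


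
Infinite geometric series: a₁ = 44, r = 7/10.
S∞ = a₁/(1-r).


S∞ = a₁/(1-r) = 44/(1 - 7/10)
= 44/(3/10)
= 440/3

S∞ = 440/3


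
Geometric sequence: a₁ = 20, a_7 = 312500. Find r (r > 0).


r^(n-1) = aₙ/a₁
r^6 = 312500/20 = 15625
r = 15625^(1/6)
= ±5; taking r > 0 gives r = 5

r = 5


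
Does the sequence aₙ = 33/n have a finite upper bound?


a₁ = 33, a₂ = 33/2, a₃ = 33/3, ...
0 < aₙ ≤ 33 for all n ≥ 1
Lower bound: 0, Upper bound: 33
The sequence IS bounded

Bounded (0 < aₙ ≤ 33)


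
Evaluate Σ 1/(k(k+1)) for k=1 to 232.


1/(k(k+1)) = 1/k - 1/(k+1) (partial fractions)
Telescoping: Σ = 1 - 1/233 = 232/233

Sum = 232/233


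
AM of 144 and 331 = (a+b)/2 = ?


AM = (144 + 331)/2 = 475/2 = 237.5

AM = 237.5


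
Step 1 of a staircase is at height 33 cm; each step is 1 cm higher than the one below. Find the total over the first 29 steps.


aₙ = 33 + (29-1)×1 = 61
Sₙ = n(a₁+aₙ)/2 = 29×(33+61)/2
= 29×94/2 = 1363

S_29 = 1363


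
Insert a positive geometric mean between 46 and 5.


GM = √(46×5) = √230 = 15.1658

GM = 15.1658


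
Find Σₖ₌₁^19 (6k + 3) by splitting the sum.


Σ(6k+3) = 6·Σk + 3·n
= 6·190 + 3·19
= 1140 + 57 = 1197

Σ = 1197


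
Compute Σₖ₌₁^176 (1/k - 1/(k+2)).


Telescoping with gap 2: two head and two tail terms survive.
= (1 + 1/2) - (1/177 + 1/178)
= 3/2 - 1/177 - 1/178 = 23452/15753

Sum = 23452/15753


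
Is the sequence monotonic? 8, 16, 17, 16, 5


Differences: 8, 1, -1, -11
Difference at position 1 is +8 (> 0) but position 3 is -1 (< 0) — sequence both rises and falls
→ NOT monotonic

Not monotonic


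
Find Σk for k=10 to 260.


Σₖ₌10^260 k = Σₖ₌₁^260 k − Σₖ₌₁^9 k
= 260·261/2 − 9·10/2
= 33930 − 45 = 33885

Σk = 33885


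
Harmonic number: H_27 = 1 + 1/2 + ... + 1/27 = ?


H_27 = 1/1 + 1/2 + 1/3 + ... + 1/27
= 312536252003/80313433200
≈ 3.8915

H_27 = 312536252003/80313433200 ≈ 3.8915


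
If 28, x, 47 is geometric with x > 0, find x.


GM = √(28×47) = √1316 = 36.2767

GM = 36.2767


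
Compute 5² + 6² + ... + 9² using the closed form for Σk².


Σₖ₌5^9 k² = Σₖ₌₁^9 k² − Σₖ₌₁^4 k²
= 9·10·19/6 − 4·5·9/6
= 285 − 30 = 255

Σk² = 255


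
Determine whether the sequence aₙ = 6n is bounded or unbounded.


aₙ = 6n → as n→∞, aₙ→∞
No finite upper bound exists
The sequence is UNBOUNDED

Unbounded (aₙ → ∞ as n → ∞)


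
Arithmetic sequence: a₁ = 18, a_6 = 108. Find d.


d = (aₙ - a₁)/(n-1)
= (108 - 18)/(6-1)
= 90/5 = 18

d = 18


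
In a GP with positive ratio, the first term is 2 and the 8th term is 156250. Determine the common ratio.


r^(n-1) = aₙ/a₁
r^7 = 156250/2 = 78125
r = 78125^(1/7)
= 5

r = 5


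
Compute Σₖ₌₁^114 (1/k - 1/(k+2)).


Telescoping with gap 2: two head and two tail terms survive.
= (1 + 1/2) - (1/115 + 1/116)
= 3/2 - 1/115 - 1/116 = 19779/13340

Sum = 19779/13340


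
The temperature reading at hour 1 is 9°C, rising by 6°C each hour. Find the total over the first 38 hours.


aₙ = 9 + (38-1)×6 = 231
Sₙ = n(a₁+aₙ)/2 = 38×(9+231)/2
= 38×240/2 = 4560

S_38 = 4560


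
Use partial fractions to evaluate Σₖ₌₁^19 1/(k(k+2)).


1/(k(k+2)) = (1/2)·(1/k - 1/(k+2)) (partial fractions)
Telescoping: Σ = (1/2)·(1 + 1/2 - 1/20 - 1/21) = 589/840

Sum = 589/840


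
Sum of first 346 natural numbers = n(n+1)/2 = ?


n(n+1)/2 = 346×347/2 = 120062/2 = 60031

Σk = 60031


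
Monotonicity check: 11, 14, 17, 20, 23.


Differences: 3, 3, 3, 3
All differences > 0 → strictly INCREASING

Monotonically increasing


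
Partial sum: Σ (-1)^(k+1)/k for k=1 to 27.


S = 1 - 1/2 + 1/3 - 1/4 + 1/5 - 1/6 + 1/7 - 1/8 ± ...
= 0.7113
(Full series converges to +ln(2) ≈ +0.6931)

S_27 = 0.7113


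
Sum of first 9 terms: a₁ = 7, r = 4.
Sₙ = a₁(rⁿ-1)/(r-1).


Sₙ = 7×(4^9 - 1)/(4 - 1)
= 7×(262144 - 1)/3
= 7×262143/3
= 611667

S_9 = 611667


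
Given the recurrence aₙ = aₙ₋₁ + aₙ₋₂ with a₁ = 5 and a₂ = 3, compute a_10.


Computing iteratively: 5, 3, 8, 11, 19, 30, 49, 79, 128, 207
a_10 = 207

a_10 = 207


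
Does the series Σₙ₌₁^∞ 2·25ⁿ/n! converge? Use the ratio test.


aₙ = 2·25^n/n!
a_{n+1}/aₙ = 25^(n+1)/(n+1)! × n!/25^n  (constant 2 cancels)
= 25/(n+1)
L = lim(n→∞) 25/(n+1) = 0
L < 1 → series CONVERGES

Converges (ratio test: L = 0 < 1)


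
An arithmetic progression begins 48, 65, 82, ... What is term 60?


aₙ = a₁ + (n-1)d
= 48 + (60-1)×17
= 48 + 1003
= 1051

a_60 = 1051


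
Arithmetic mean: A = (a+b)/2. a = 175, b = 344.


AM = (175 + 344)/2 = 519/2 = 259.5

AM = 259.5


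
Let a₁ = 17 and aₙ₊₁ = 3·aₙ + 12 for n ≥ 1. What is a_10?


Computing step by step:
a_1 = 17
a_2 = 63
a_3 = 201
a_4 = 615
a_5 = 1857
a_6 = 5583
a_7 = 16761
a_8 = 50295
a_9 = 150897
a_10 = 452703


a_10 = 452703


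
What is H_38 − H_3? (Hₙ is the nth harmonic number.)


Σₖ₌4^38 1/k = 1/4 + 1/5 + 1/6 + ... + 1/38
= 1163092393297033/485721041551200
≈ 2.3946

Sum = 1163092393297033/485721041551200 ≈ 2.3946


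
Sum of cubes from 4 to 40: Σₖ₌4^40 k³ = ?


Σₖ₌4^40 k³ = [40·41/2]² − [3·4/2]²
= 672400 − 36 = 672364

Σk³ = 672364


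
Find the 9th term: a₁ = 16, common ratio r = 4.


aₙ = a₁·r^(n-1)
= 16×4^8
= 16×65536
= 1048576

a_9 = 1048576


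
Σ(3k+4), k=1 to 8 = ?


Σ(3k+4) = 3·Σk + 4·n
= 3·36 + 4·8
= 108 + 32 = 140

Σ = 140


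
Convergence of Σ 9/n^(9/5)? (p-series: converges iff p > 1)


p-series test: Σ c/n^p converges if p > 1, diverges if p ≤ 1 (constant c > 0 doesn't affect convergence).
p = 9/5
9/5 > 1 → CONVERGES

Converges (p = 9/5 > 1)


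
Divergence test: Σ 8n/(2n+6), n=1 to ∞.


lim(n→∞) 8n/(2n+6) = 8/2 = 4  (divide numerator and denominator by n)
lim aₙ = 4 ≠ 0 → series DIVERGES

Diverges (lim aₙ = 4 ≠ 0)


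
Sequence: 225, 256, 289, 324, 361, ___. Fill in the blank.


Pattern: perfect squares: n²
Terms: 225, 256, 289, 324, 361
Next term = 400

Next term = 400


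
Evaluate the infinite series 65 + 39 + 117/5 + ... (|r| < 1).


S∞ = a₁/(1-r) = 65/(1 - 3/5)
= 65/(2/5)
= 325/2

S∞ = 325/2


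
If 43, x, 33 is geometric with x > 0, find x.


GM = √(43×33) = √1419 = 37.6696

GM = 37.6696


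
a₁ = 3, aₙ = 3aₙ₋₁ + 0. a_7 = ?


Computing step by step:
a_1 = 3
a_2 = 9
a_3 = 27
a_4 = 81
a_5 = 243
a_6 = 729
a_7 = 2187


a_7 = 2187


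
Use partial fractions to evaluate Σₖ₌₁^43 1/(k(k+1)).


1/(k(k+1)) = 1/k - 1/(k+1) (partial fractions)
Telescoping: Σ = 1 - 1/44 = 43/44

Sum = 43/44


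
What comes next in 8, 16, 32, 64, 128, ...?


Pattern: powers of 2: 2ⁿ
Terms: 8, 16, 32, 64, 128
Next term = 256

Next term = 256


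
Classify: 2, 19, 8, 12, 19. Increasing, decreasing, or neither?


Differences: 17, -11, 4, 7
Difference at position 1 is +17 (> 0) but position 2 is -11 (< 0) — sequence both rises and falls
→ NOT monotonic

Not monotonic


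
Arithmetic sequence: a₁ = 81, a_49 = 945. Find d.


d = (aₙ - a₁)/(n-1)
= (945 - 81)/(49-1)
= 864/48 = 18

d = 18


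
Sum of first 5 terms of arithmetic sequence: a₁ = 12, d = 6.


aₙ = 12 + (5-1)×6 = 36
Sₙ = n(a₁+aₙ)/2 = 5×(12+36)/2
= 5×48/2 = 120

S_5 = 120


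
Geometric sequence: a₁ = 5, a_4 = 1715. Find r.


r^(n-1) = aₙ/a₁
r^3 = 1715/5 = 343
r = 343^(1/3)
= 7

r = 7


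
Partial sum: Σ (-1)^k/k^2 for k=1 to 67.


S = -1 + 1/4 - 1/9 + 1/16 - 1/25 + 1/36 - 1/49 + 1/64 ± ...
= -0.8226
(Full series converges to -π²/12 ≈ -0.8225)

S_67 = -0.8226


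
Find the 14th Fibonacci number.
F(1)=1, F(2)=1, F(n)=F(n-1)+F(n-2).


Fibonacci sequence: 1, 1, 2, 3, 5, 8, 13, 21, 34, 55, 89, ...
F(14) = 377

F(14) = 377


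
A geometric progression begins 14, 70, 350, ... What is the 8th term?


aₙ = a₁·r^(n-1)
= 14×5^7
= 14×78125
= 1093750

a_8 = 1093750


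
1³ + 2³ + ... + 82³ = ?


n(n+1)/2 = 82×83/2 = 3403
Σk³ = 3403² = 11580409

Σk³ = 11580409


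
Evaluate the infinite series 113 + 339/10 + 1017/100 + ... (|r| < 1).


S∞ = a₁/(1-r) = 113/(1 - 3/10)
= 113/(7/10)
= 1130/7

S∞ = 1130/7


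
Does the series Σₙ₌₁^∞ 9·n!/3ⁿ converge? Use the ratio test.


aₙ = 9·n!/3^n
a_{n+1}/aₙ = (n+1)!/3^(n+1) × 3^n/n!  (constant 9 cancels)
= (n+1)/3
L = lim(n→∞) (n+1)/3 = ∞
L > 1 → series DIVERGES

Diverges (ratio test: L = ∞ > 1)


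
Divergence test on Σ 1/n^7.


lim(n→∞) 1/n^7 = 0
lim aₙ = 0 → nth-term test is INCONCLUSIVE
(Need other tests; this is actually a convergent p-series with p=7 > 1)

Inconclusive (lim aₙ = 0; need another test)


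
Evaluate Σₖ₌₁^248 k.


n(n+1)/2 = 248×249/2 = 61752/2 = 30876

Σk = 30876


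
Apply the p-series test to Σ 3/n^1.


p-series test: Σ c/n^p converges if p > 1, diverges if p ≤ 1 (constant c > 0 doesn't affect convergence).
p = 1
1 ≤ 1 → DIVERGES

Diverges (p = 1 ≤ 1)


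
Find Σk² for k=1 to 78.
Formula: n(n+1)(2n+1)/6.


n = 78
n(n+1)(2n+1)/6 = 78×79×157/6
= 967434/6 = 161239

Σk² = 161239


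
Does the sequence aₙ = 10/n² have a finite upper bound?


a₁ = 10, a₂ = 10/4, a₃ = 10/9, ...
0 < aₙ ≤ 10 for all n ≥ 1
The sequence IS bounded

Bounded (0 < aₙ ≤ 10)


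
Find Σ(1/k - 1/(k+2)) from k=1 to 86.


Telescoping with gap 2: two head and two tail terms survive.
= (1 + 1/2) - (1/87 + 1/88)
= 3/2 - 1/87 - 1/88 = 11309/7656

Sum = 11309/7656


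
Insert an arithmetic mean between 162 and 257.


AM = (162 + 257)/2 = 419/2 = 209.5

AM = 209.5


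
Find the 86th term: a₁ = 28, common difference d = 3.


aₙ = a₁ + (n-1)d
= 28 + (86-1)×3
= 28 + 255
= 283

a_86 = 283


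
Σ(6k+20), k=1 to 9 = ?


Σ(6k+20) = 6·Σk + 20·n
= 6·45 + 20·9
= 270 + 180 = 450

Σ = 450


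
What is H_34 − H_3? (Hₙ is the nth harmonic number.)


Σₖ₌4^34 1/k = 1/4 + 1/5 + 1/6 + ... + 1/34
= 29994937019149/13127595717600
≈ 2.2849

Sum = 29994937019149/13127595717600 ≈ 2.2849


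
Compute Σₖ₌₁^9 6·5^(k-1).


Sₙ = 6×(5^9 - 1)/(5 - 1)
= 6×(1953125 - 1)/4
= 6×1953124/4
= 2929686

S_9 = 2929686


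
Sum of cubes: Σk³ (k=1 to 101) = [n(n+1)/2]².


n(n+1)/2 = 101×102/2 = 5151
Σk³ = 5151² = 26532801

Σk³ = 26532801


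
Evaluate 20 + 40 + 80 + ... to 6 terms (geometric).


Sₙ = 20×(2^6 - 1)/(2 - 1)
= 20×(64 - 1)/1
= 20×63/1
= 1260

S_6 = 1260


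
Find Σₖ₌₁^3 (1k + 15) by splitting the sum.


Σ(1k+15) = 1·Σk + 15·n
= 1·6 + 15·3
= 6 + 45 = 51

Σ = 51


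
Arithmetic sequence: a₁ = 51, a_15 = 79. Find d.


d = (aₙ - a₁)/(n-1)
= (79 - 51)/(15-1)
= 28/14 = 2

d = 2


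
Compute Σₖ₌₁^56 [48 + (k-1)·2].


aₙ = 48 + (56-1)×2 = 158
Sₙ = n(a₁+aₙ)/2 = 56×(48+158)/2
= 56×206/2 = 5768

S_56 = 5768


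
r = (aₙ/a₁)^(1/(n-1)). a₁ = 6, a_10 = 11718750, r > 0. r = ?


r^(n-1) = aₙ/a₁
r^9 = 11718750/6 = 1953125
r = 1953125^(1/9)
= 5

r = 5


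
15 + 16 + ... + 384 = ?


Σₖ₌15^384 k = Σₖ₌₁^384 k − Σₖ₌₁^14 k
= 384·385/2 − 14·15/2
= 73920 − 105 = 73815

Σk = 73815


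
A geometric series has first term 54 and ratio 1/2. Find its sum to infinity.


S∞ = a₁/(1-r) = 54/(1 - 1/2)
= 54/(1/2)
= 108

S∞ = 108


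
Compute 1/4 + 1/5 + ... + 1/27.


Σₖ₌4^27 1/k = 1/4 + 1/5 + 1/6 + ... + 1/27
= 165294957803/80313433200
≈ 2.0581

Sum = 165294957803/80313433200 ≈ 2.0581


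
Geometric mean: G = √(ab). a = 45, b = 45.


GM = √(45×45) = √2025 = 45

GM = 45


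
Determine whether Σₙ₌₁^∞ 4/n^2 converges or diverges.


p-series test: Σ c/n^p converges if p > 1, diverges if p ≤ 1 (constant c > 0 doesn't affect convergence).
p = 2
2 > 1 → CONVERGES

Converges (p = 2 > 1)


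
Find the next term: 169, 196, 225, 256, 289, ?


Pattern: perfect squares: n²
Terms: 169, 196, 225, 256, 289
Next term = 324

Next term = 324


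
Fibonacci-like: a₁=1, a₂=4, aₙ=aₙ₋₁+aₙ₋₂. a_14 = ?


Computing iteratively: 1, 4, 5, 9, 14, 23, 37, 60, 97, 157, 254, 411, ...
a_14 = 1076

a_14 = 1076


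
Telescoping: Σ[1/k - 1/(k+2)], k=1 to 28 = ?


Telescoping with gap 2: two head and two tail terms survive.
= (1 + 1/2) - (1/29 + 1/30)
= 3/2 - 1/29 - 1/30 = 623/435

Sum = 623/435


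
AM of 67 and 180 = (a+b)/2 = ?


AM = (67 + 180)/2 = 247/2 = 123.5

AM = 123.5


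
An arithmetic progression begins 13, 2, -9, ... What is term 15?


aₙ = a₁ + (n-1)d
= 13 + (15-1)×-11
= 13 - 154
= -141

a_15 = -141


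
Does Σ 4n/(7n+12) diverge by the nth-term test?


lim(n→∞) 4n/(7n+12) = 4/7 = 4/7  (divide numerator and denominator by n)
lim aₙ = 4/7 ≠ 0 → series DIVERGES

Diverges (lim aₙ = 4/7 ≠ 0)


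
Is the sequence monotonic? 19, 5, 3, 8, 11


Differences: -14, -2, 5, 3
Difference at position 3 is +5 (> 0) but position 1 is -14 (< 0) — sequence both rises and falls
→ NOT monotonic

Not monotonic


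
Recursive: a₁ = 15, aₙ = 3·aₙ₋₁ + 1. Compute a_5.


Computing step by step:
a_1 = 15
a_2 = 46
a_3 = 139
a_4 = 418
a_5 = 1255


a_5 = 1255


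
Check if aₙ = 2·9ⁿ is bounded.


aₙ = 2·9ⁿ → as n→∞, aₙ→∞ (since base 9 > 1)
No finite upper bound exists
The sequence is UNBOUNDED

Unbounded (aₙ → ∞ as n → ∞)


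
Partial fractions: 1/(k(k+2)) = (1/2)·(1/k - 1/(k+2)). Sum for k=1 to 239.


1/(k(k+2)) = (1/2)·(1/k - 1/(k+2)) (partial fractions)
Telescoping: Σ = (1/2)·(1 + 1/2 - 1/240 - 1/241) = 86279/115680

Sum = 86279/115680


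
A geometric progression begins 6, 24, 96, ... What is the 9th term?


aₙ = a₁·r^(n-1)
= 6×4^8
= 6×65536
= 393216

a_9 = 393216


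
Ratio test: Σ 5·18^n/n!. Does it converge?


aₙ = 5·18^n/n!
a_{n+1}/aₙ = 18^(n+1)/(n+1)! × n!/18^n  (constant 5 cancels)
= 18/(n+1)
L = lim(n→∞) 18/(n+1) = 0
L < 1 → series CONVERGES

Converges (ratio test: L = 0 < 1)


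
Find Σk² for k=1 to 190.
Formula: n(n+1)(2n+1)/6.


n = 190
n(n+1)(2n+1)/6 = 190×191×381/6
= 13826490/6 = 2304415

Σk² = 2304415


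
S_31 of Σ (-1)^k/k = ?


S = -1 + 1/2 - 1/3 + 1/4 - 1/5 + 1/6 - 1/7 + 1/8 ± ...
= -0.709
(Full series converges to -ln(2) ≈ -0.6931)

S_31 = -0.709


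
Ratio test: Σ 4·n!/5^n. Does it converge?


aₙ = 4·n!/5^n
a_{n+1}/aₙ = (n+1)!/5^(n+1) × 5^n/n!  (constant 4 cancels)
= (n+1)/5
L = lim(n→∞) (n+1)/5 = ∞
L > 1 → series DIVERGES

Diverges (ratio test: L = ∞ > 1)


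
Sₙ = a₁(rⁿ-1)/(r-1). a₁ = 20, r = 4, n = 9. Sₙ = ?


Sₙ = 20×(4^9 - 1)/(4 - 1)
= 20×(262144 - 1)/3
= 20×262143/3
= 1747620

S_9 = 1747620


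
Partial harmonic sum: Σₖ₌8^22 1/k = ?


Σₖ₌8^22 1/k = 1/8 + 1/9 + 1/10 + ... + 1/22
= 28399557/25865840
≈ 1.098

Sum = 28399557/25865840 ≈ 1.098


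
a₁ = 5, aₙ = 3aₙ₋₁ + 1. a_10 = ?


Computing step by step:
a_1 = 5
a_2 = 16
a_3 = 49
a_4 = 148
a_5 = 445
a_6 = 1336
a_7 = 4009
a_8 = 12028
a_9 = 36085
a_10 = 108256


a_10 = 108256


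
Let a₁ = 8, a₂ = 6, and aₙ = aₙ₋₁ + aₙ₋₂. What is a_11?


Computing iteratively: 8, 6, 14, 20, 34, 54, 88, 142, 230, 372, 602
a_11 = 602

a_11 = 602


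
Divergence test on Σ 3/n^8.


lim(n→∞) 3/n^8 = 0
lim aₙ = 0 → nth-term test is INCONCLUSIVE
(Need other tests; this is actually a convergent p-series with p=8 > 1)

Inconclusive (lim aₙ = 0; need another test)


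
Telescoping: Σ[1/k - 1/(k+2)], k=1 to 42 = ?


Telescoping with gap 2: two head and two tail terms survive.
= (1 + 1/2) - (1/43 + 1/44)
= 3/2 - 1/43 - 1/44 = 2751/1892

Sum = 2751/1892


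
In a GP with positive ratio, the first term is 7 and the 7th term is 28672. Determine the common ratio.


r^(n-1) = aₙ/a₁
r^6 = 28672/7 = 4096
r = 4096^(1/6)
= ±4; taking r > 0 gives r = 4

r = 4


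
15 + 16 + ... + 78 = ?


Σₖ₌15^78 k = Σₖ₌₁^78 k − Σₖ₌₁^14 k
= 78·79/2 − 14·15/2
= 3081 − 105 = 2976

Σk = 2976


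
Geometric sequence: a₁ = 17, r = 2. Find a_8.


aₙ = a₁·r^(n-1)
= 17×2^7
= 17×128
= 2176

a_8 = 2176


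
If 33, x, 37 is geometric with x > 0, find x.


GM = √(33×37) = √1221 = 34.9428

GM = 34.9428


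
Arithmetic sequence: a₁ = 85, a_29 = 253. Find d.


d = (aₙ - a₁)/(n-1)
= (253 - 85)/(29-1)
= 168/28 = 6

d = 6


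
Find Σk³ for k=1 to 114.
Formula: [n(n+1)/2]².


n(n+1)/2 = 114×115/2 = 6555
Σk³ = 6555² = 42968025

Σk³ = 42968025


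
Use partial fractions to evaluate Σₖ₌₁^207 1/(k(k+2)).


1/(k(k+2)) = (1/2)·(1/k - 1/(k+2)) (partial fractions)
Telescoping: Σ = (1/2)·(1 + 1/2 - 1/208 - 1/209) = 64791/86944

Sum = 64791/86944


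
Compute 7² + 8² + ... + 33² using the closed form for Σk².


Σₖ₌7^33 k² = Σₖ₌₁^33 k² − Σₖ₌₁^6 k²
= 33·34·67/6 − 6·7·13/6
= 12529 − 91 = 12438

Σk² = 12438


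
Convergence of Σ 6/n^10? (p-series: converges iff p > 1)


p-series test: Σ c/n^p converges if p > 1, diverges if p ≤ 1 (constant c > 0 doesn't affect convergence).
p = 10
10 > 1 → CONVERGES

Converges (p = 10 > 1)


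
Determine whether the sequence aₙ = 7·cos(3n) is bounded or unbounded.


For all n, -1 ≤ cos(3n) ≤ 1, so -7 ≤ 7·cos(3n) ≤ 7
Lower bound: -7, Upper bound: 7
The sequence IS bounded

Bounded (-7 ≤ aₙ ≤ 7)


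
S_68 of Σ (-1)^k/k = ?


S = -1 + 1/2 - 1/3 + 1/4 - 1/5 + 1/6 - 1/7 + 1/8 ± ...
= -0.6858
(Full series converges to -ln(2) ≈ -0.6931)

S_68 = -0.6858


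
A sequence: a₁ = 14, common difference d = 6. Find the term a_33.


aₙ = a₁ + (n-1)d
= 14 + (33-1)×6
= 14 + 192
= 206

a_33 = 206


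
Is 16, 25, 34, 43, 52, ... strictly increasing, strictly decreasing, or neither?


Differences: 9, 9, 9, 9
All differences > 0 → strictly INCREASING

Monotonically increasing


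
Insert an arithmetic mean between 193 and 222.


AM = (193 + 222)/2 = 415/2 = 207.5

AM = 207.5


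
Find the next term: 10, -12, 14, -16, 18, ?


Pattern: alternating sign, magnitude arithmetic (d=2)
Terms: 10, -12, 14, -16, 18
Next term = -20

Next term = -20


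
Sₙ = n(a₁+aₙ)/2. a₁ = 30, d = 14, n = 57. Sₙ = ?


aₙ = 30 + (57-1)×14 = 814
Sₙ = n(a₁+aₙ)/2 = 57×(30+814)/2
= 57×844/2 = 24054

S_57 = 24054


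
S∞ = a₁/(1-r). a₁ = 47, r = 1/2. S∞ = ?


S∞ = a₁/(1-r) = 47/(1 - 1/2)
= 47/(1/2)
= 94

S∞ = 94


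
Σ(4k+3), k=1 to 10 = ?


Σ(4k+3) = 4·Σk + 3·n
= 4·55 + 3·10
= 220 + 30 = 250

Σ = 250


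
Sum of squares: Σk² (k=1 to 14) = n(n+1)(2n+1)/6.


n = 14
n(n+1)(2n+1)/6 = 14×15×29/6
= 6090/6 = 1015

Σk² = 1015


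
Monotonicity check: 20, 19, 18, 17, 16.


Differences: -1, -1, -1, -1
All differences < 0 → strictly DECREASING

Monotonically decreasing


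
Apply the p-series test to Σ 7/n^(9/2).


p-series test: Σ c/n^p converges if p > 1, diverges if p ≤ 1 (constant c > 0 doesn't affect convergence).
p = 9/2
9/2 > 1 → CONVERGES

Converges (p = 9/2 > 1)


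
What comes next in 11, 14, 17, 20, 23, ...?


Pattern: arithmetic (d=3)
Terms: 11, 14, 17, 20, 23
Next term = 26

Next term = 26


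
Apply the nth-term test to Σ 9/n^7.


lim(n→∞) 9/n^7 = 0
lim aₙ = 0 → nth-term test is INCONCLUSIVE
(Need other tests; this is actually a convergent p-series with p=7 > 1)

Inconclusive (lim aₙ = 0; need another test)


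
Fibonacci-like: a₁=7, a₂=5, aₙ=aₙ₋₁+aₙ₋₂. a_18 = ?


Computing iteratively: 7, 5, 12, 17, 29, 46, 75, 121, 196, 317, 513, 830, ...
a_18 = 14894

a_18 = 14894


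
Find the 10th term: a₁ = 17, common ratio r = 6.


aₙ = a₁·r^(n-1)
= 17×6^9
= 17×10077696
= 171320832

a_10 = 171320832


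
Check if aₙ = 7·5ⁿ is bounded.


aₙ = 7·5ⁿ → as n→∞, aₙ→∞ (since base 5 > 1)
No finite upper bound exists
The sequence is UNBOUNDED

Unbounded (aₙ → ∞ as n → ∞)


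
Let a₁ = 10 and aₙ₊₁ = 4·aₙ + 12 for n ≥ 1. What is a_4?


Computing step by step:
a_1 = 10
a_2 = 52
a_3 = 220
a_4 = 892


a_4 = 892


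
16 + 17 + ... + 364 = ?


Σₖ₌16^364 k = Σₖ₌₁^364 k − Σₖ₌₁^15 k
= 364·365/2 − 15·16/2
= 66430 − 120 = 66310

Σk = 66310


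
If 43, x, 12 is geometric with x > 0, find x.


GM = √(43×12) = √516 = 22.7156

GM = 22.7156


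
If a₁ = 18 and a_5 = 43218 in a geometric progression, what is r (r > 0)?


r^(n-1) = aₙ/a₁
r^4 = 43218/18 = 2401
r = 2401^(1/4)
= ±7; taking r > 0 gives r = 7

r = 7


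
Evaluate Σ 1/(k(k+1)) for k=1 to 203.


1/(k(k+1)) = 1/k - 1/(k+1) (partial fractions)
Telescoping: Σ = 1 - 1/204 = 203/204

Sum = 203/204


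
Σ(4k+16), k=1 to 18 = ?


Σ(4k+16) = 4·Σk + 16·n
= 4·171 + 16·18
= 684 + 288 = 972

Σ = 972


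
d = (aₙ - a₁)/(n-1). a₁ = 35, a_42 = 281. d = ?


d = (aₙ - a₁)/(n-1)
= (281 - 35)/(42-1)
= 246/41 = 6

d = 6


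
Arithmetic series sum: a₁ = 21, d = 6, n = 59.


aₙ = 21 + (59-1)×6 = 369
Sₙ = n(a₁+aₙ)/2 = 59×(21+369)/2
= 59×390/2 = 11505

S_59 = 11505


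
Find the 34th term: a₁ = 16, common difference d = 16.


aₙ = a₁ + (n-1)d
= 16 + (34-1)×16
= 16 + 528
= 544

a_34 = 544


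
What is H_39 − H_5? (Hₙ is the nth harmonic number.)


Σₖ₌6^39 1/k = 1/6 + 1/7 + 1/8 + ... + 1/39
= 956972310279793/485721041551200
≈ 1.9702

Sum = 956972310279793/485721041551200 ≈ 1.9702


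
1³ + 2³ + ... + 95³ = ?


n(n+1)/2 = 95×96/2 = 4560
Σk³ = 4560² = 20793600

Σk³ = 20793600


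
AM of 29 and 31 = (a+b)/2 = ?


AM = (29 + 31)/2 = 60/2 = 30

AM = 30


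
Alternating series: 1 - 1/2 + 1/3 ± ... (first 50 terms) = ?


S = 1 - 1/2 + 1/3 - 1/4 + 1/5 - 1/6 + 1/7 - 1/8 ± ...
= 0.6832
(Full series converges to +ln(2) ≈ +0.6931)

S_50 = 0.6832


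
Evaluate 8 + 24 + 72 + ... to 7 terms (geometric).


Sₙ = 8×(3^7 - 1)/(3 - 1)
= 8×(2187 - 1)/2
= 8×2186/2
= 8744

S_7 = 8744


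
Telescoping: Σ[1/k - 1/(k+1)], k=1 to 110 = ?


Telescoping: adjacent terms cancel.
= 1/1 - 1/111
= 1 - 1/111 = 110/111

Sum = 110/111


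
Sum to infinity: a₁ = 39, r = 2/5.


S∞ = a₁/(1-r) = 39/(1 - 2/5)
= 39/(3/5)
= 65

S∞ = 65


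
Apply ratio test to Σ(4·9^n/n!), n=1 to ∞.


aₙ = 4·9^n/n!
a_{n+1}/aₙ = 9^(n+1)/(n+1)! × n!/9^n  (constant 4 cancels)
= 9/(n+1)
L = lim(n→∞) 9/(n+1) = 0
L < 1 → series CONVERGES

Converges (ratio test: L = 0 < 1)


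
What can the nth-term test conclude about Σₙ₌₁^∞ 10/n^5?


lim(n→∞) 10/n^5 = 0
lim aₙ = 0 → nth-term test is INCONCLUSIVE
(Need other tests; this is actually a convergent p-series with p=5 > 1)

Inconclusive (lim aₙ = 0; need another test)


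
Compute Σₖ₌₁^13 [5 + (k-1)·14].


aₙ = 5 + (13-1)×14 = 173
Sₙ = n(a₁+aₙ)/2 = 13×(5+173)/2
= 13×178/2 = 1157

S_13 = 1157


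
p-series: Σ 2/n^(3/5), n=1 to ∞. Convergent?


p-series test: Σ c/n^p converges if p > 1, diverges if p ≤ 1 (constant c > 0 doesn't affect convergence).
p = 3/5
3/5 ≤ 1 → DIVERGES

Diverges (p = 3/5 ≤ 1)


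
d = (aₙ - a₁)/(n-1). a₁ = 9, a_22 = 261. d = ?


d = (aₙ - a₁)/(n-1)
= (261 - 9)/(22-1)
= 252/21 = 12

d = 12


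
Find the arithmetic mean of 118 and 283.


AM = (118 + 283)/2 = 401/2 = 200.5

AM = 200.5


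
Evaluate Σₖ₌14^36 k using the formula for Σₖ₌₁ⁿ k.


Σₖ₌14^36 k = Σₖ₌₁^36 k − Σₖ₌₁^13 k
= 36·37/2 − 13·14/2
= 666 − 91 = 575

Σk = 575


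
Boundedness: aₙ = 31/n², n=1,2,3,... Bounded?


a₁ = 31, a₂ = 31/4, a₃ = 31/9, ...
0 < aₙ ≤ 31 for all n ≥ 1
The sequence IS bounded

Bounded (0 < aₙ ≤ 31)


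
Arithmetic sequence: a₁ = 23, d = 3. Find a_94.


aₙ = a₁ + (n-1)d
= 23 + (94-1)×3
= 23 + 279
= 302

a_94 = 302


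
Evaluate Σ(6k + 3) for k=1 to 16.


Σ(6k+3) = 6·Σk + 3·n
= 6·136 + 3·16
= 816 + 48 = 864

Σ = 864


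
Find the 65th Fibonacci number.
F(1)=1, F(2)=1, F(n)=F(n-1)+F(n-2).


Fibonacci sequence: 1, 1, 2, 3, 5, 8, 13, 21, 34, 55, 89, ...
F(65) = 17167680177565

F(65) = 17167680177565


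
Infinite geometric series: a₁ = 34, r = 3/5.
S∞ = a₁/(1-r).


S∞ = a₁/(1-r) = 34/(1 - 3/5)
= 34/(2/5)
= 85

S∞ = 85


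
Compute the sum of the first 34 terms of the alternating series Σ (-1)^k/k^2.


S = -1 + 1/4 - 1/9 + 1/16 - 1/25 + 1/36 - 1/49 + 1/64 ± ...
= -0.822
(Full series converges to -π²/12 ≈ -0.8225)

S_34 = -0.822


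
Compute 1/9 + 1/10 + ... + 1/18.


Σₖ₌9^18 1/k = 1/9 + 1/10 + 1/11 + 1/12 + 1/13 + 1/14 + 1/15 + 1/16 + 1/17 + 1/18
= 634871/816816
≈ 0.7773

Sum = 634871/816816 ≈ 0.7773


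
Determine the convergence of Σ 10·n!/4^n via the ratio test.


aₙ = 10·n!/4^n
a_{n+1}/aₙ = (n+1)!/4^(n+1) × 4^n/n!  (constant 10 cancels)
= (n+1)/4
L = lim(n→∞) (n+1)/4 = ∞
L > 1 → series DIVERGES

Diverges (ratio test: L = ∞ > 1)


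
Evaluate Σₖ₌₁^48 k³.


n(n+1)/2 = 48×49/2 = 1176
Σk³ = 1176² = 1382976

Σk³ = 1382976


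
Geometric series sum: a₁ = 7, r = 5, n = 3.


Sₙ = 7×(5^3 - 1)/(5 - 1)
= 7×(125 - 1)/4
= 7×124/4
= 217

S_3 = 217


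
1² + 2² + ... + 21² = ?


n = 21
n(n+1)(2n+1)/6 = 21×22×43/6
= 19866/6 = 3311

Σk² = 3311


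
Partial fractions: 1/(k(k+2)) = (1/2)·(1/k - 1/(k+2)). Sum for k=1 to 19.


1/(k(k+2)) = (1/2)·(1/k - 1/(k+2)) (partial fractions)
Telescoping: Σ = (1/2)·(1 + 1/2 - 1/20 - 1/21) = 589/840

Sum = 589/840


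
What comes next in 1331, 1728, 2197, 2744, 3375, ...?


Pattern: perfect cubes: n³
Terms: 1331, 1728, 2197, 2744, 3375
Next term = 4096

Next term = 4096


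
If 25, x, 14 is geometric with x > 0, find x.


GM = √(25×14) = √350 = 18.7083

GM = 18.7083


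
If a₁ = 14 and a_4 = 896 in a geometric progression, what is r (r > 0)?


r^(n-1) = aₙ/a₁
r^3 = 896/14 = 64
r = 64^(1/3)
= 4

r = 4


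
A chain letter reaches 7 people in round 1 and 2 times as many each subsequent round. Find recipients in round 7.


aₙ = a₁·r^(n-1)
= 7×2^6
= 7×64
= 448

a_7 = 448


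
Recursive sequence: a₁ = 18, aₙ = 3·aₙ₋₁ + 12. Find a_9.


Computing step by step:
a_1 = 18
a_2 = 66
a_3 = 210
a_4 = 642
a_5 = 1938
a_6 = 5826
a_7 = 17490
a_8 = 52482
a_9 = 157458


a_9 = 157458


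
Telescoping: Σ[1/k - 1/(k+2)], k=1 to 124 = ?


Telescoping with gap 2: two head and two tail terms survive.
= (1 + 1/2) - (1/125 + 1/126)
= 3/2 - 1/125 - 1/126 = 11687/7875

Sum = 11687/7875


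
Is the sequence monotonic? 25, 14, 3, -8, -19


Differences: -11, -11, -11, -11
All differences < 0 → strictly DECREASING

Monotonically decreasing


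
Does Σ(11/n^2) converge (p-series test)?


p-series test: Σ c/n^p converges if p > 1, diverges if p ≤ 1 (constant c > 0 doesn't affect convergence).
p = 2
2 > 1 → CONVERGES

Converges (p = 2 > 1)


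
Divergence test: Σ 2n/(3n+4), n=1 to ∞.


lim(n→∞) 2n/(3n+4) = 2/3 = 2/3  (divide numerator and denominator by n)
lim aₙ = 2/3 ≠ 0 → series DIVERGES

Diverges (lim aₙ = 2/3 ≠ 0)


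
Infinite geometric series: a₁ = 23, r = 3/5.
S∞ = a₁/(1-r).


S∞ = a₁/(1-r) = 23/(1 - 3/5)
= 23/(2/5)
= 115/2

S∞ = 115/2


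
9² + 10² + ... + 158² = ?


Σₖ₌9^158 k² = Σₖ₌₁^158 k² − Σₖ₌₁^8 k²
= 158·159·317/6 − 8·9·17/6
= 1327279 − 204 = 1327075

Σk² = 1327075


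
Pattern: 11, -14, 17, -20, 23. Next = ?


Pattern: alternating sign, magnitude arithmetic (d=3)
Terms: 11, -14, 17, -20, 23
Next term = -26

Next term = -26


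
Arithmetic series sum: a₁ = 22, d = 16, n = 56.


aₙ = 22 + (56-1)×16 = 902
Sₙ = n(a₁+aₙ)/2 = 56×(22+902)/2
= 56×924/2 = 25872

S_56 = 25872


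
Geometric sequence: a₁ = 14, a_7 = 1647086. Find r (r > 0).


r^(n-1) = aₙ/a₁
r^6 = 1647086/14 = 117649
r = 117649^(1/6)
= ±7; taking r > 0 gives r = 7

r = 7


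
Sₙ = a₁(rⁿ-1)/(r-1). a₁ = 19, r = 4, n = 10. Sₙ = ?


Sₙ = 19×(4^10 - 1)/(4 - 1)
= 19×(1048576 - 1)/3
= 19×1048575/3
= 6640975

S_10 = 6640975


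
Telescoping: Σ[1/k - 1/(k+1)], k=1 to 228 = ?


Telescoping: adjacent terms cancel.
= 1/1 - 1/229
= 1 - 1/229 = 228/229

Sum = 228/229


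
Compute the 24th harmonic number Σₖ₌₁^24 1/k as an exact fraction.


H_24 = 1/1 + 1/2 + 1/3 + ... + 1/24
= 1347822955/356948592
≈ 3.776

H_24 = 1347822955/356948592 ≈ 3.776


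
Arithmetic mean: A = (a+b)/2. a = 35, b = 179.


AM = (35 + 179)/2 = 214/2 = 107

AM = 107


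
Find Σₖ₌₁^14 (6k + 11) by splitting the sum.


Σ(6k+11) = 6·Σk + 11·n
= 6·105 + 11·14
= 630 + 154 = 784

Σ = 784


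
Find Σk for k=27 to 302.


Σₖ₌27^302 k = Σₖ₌₁^302 k − Σₖ₌₁^26 k
= 302·303/2 − 26·27/2
= 45753 − 351 = 45402

Σk = 45402


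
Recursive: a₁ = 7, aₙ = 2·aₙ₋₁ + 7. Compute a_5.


Computing step by step:
a_1 = 7
a_2 = 21
a_3 = 49
a_4 = 105
a_5 = 217


a_5 = 217


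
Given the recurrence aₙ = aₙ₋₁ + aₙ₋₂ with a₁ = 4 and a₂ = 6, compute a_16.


Computing iteratively: 4, 6, 10, 16, 26, 42, 68, 110, 178, 288, 466, 754, ...
a_16 = 5168

a_16 = 5168


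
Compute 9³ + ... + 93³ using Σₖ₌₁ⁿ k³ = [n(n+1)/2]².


Σₖ₌9^93 k³ = [93·94/2]² − [8·9/2]²
= 19105641 − 1296 = 19104345

Σk³ = 19104345


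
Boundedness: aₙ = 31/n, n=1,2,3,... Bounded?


a₁ = 31, a₂ = 31/2, a₃ = 31/3, ...
0 < aₙ ≤ 31 for all n ≥ 1
Lower bound: 0, Upper bound: 31
The sequence IS bounded

Bounded (0 < aₙ ≤ 31)


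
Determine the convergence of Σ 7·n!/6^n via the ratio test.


aₙ = 7·n!/6^n
a_{n+1}/aₙ = (n+1)!/6^(n+1) × 6^n/n!  (constant 7 cancels)
= (n+1)/6
L = lim(n→∞) (n+1)/6 = ∞
L > 1 → series DIVERGES

Diverges (ratio test: L = ∞ > 1)


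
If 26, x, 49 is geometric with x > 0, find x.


GM = √(26×49) = √1274 = 35.6931

GM = 35.6931


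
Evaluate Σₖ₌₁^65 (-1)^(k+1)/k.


S = 1 - 1/2 + 1/3 - 1/4 + 1/5 - 1/6 + 1/7 - 1/8 ± ...
= 0.7008
(Full series converges to +ln(2) ≈ +0.6931)

S_65 = 0.7008
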